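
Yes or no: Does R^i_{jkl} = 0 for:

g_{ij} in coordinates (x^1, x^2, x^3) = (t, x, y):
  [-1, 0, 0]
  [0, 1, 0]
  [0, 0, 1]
All metric components are constant, so every Christoffel symbol vanishes and R^i_{jkl} = 0.
Yes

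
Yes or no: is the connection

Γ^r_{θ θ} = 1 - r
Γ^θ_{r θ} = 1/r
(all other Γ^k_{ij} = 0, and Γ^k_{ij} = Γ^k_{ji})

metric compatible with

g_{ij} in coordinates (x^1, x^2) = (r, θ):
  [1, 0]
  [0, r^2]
Using ∇_k g_{ij} = ∂_k g_{ij} - Γ^m_{ki} g_{mj} - Γ^m_{kj} g_{im}:
∇_θ g_{rθ} = (0) - (r) - (1 - r) = -1 ≠ 0
So the connection is not metric compatible (it is not the Levi-Civita connection).
No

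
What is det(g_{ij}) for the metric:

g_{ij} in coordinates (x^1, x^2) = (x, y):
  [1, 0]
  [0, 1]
For a 2×2 metric: det(g) = g_{11}·g_{22} - g_{12}·g_{21}
= (1)·(1) - (0)·(0)
= 1 - 0
det(g) = 1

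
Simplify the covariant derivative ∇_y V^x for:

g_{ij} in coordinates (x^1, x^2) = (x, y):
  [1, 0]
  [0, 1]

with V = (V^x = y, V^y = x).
All Christoffel symbols are zero.
∇_y V^x = ∂_y V^x + Γ^x_{y j} V^j
  = (1) + (0)(y) + (0)(x)
  = 1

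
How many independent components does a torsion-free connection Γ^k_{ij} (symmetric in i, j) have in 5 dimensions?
Γ^k_{ij} has n choices for the upper index and n(n+1)/2 independent symmetric lower index pairs.
Total = 5 × 5×6/2 = 5 × 15 = 75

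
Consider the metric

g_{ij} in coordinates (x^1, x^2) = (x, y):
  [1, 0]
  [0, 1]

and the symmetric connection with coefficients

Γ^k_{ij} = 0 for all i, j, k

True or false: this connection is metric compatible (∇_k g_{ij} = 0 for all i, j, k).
Using ∇_k g_{ij} = ∂_k g_{ij} - Γ^m_{ki} g_{mj} - Γ^m_{kj} g_{im}:
e.g. ∇_y g_{xx} = (0) - (0) - (0) = 0
Every component ∇_k g_{ij} vanishes: the connection is metric compatible.
True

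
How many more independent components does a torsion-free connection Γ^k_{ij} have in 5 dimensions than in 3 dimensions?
Independent components in n dimensions: n × n(n+1)/2 = n^2(n+1)/2.
5D: 5 × 15 = 75
3D: 3 × 6 = 18
Difference = 75 - 18 = 57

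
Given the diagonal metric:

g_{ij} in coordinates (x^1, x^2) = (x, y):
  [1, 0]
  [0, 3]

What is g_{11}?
With x^1 = x, x^2 = y, g_{11} = g_{xx} is the row-1, column-1 entry of the matrix.
g_{11} = 1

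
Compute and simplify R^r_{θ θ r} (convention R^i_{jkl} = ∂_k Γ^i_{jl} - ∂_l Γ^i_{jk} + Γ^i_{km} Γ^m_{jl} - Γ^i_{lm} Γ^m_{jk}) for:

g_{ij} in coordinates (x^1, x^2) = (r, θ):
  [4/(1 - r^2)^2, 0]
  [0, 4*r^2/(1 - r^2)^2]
Non-zero Christoffel symbols (Γ^k_{ij} = Γ^k_{ji}):
Γ^r_{r r} = 2*r/(1 - r^2)
Γ^r_{θ θ} = (r^3 + r)/(r^2 - 1)
Γ^θ_{r θ} = (-r^2 - 1)/(r^3 - r)
R^r_{θ θ r} = ∂_θ Γ^r_{θ r} - ∂_r Γ^r_{θ θ} + Γ^r_{θ m} Γ^m_{θ r} - Γ^r_{r m} Γ^m_{θ θ}
  = (0) - ((r^4 - 4*r^2 - 1)/(r^2 - 1)^2) + (-(r^2 + 1)^2/(r^2 - 1)^2) - (-2*r^2*(r^2 + 1)/(r^2 - 1)^2) = 4*r^2/(r^2 - 1)^2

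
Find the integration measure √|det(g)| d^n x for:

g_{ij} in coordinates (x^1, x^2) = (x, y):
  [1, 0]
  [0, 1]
det(g) = 1
√|det(g)| = 1
Volume element: dV = 1 dx dy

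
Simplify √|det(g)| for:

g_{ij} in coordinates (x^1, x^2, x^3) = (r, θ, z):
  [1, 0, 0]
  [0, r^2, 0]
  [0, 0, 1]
det(g) = r^2
√|det(g)| = r
Volume element: dV = r dr dθ dz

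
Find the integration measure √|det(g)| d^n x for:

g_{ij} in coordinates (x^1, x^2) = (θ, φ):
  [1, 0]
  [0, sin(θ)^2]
det(g) = sin(θ)^2
√|det(g)| = sin(θ) (taking 0 < θ < π so that |sin(θ)| = sin(θ))
Volume element: dV = sin(θ) dθ dφ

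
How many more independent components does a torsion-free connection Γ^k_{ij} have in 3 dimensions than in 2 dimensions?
Independent components in n dimensions: n × n(n+1)/2 = n^2(n+1)/2.
3D: 3 × 6 = 18
2D: 2 × 3 = 6
Difference = 18 - 6 = 12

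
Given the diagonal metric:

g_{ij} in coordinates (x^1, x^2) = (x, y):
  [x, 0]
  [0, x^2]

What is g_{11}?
With x^1 = x, x^2 = y, g_{11} = g_{xx} is the row-1, column-1 entry of the matrix.
g_{11} = x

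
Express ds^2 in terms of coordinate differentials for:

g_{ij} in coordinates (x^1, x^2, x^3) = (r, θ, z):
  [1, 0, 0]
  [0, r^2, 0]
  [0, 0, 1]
ds^2 = g_{ij} dx^i dx^j; only the non-zero components contribute.
ds^2 = dr^2 + r^2 dθ^2 + dz^2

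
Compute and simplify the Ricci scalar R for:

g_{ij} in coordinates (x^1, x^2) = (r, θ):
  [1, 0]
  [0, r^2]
Non-zero Christoffel symbols (Γ^k_{ij} = Γ^k_{ji}):
Γ^r_{θ θ} = -r
Γ^θ_{r θ} = 1/r
Ricci tensor (R_{ij} = R^k_{ikj}): R_{rr} = 0, R_{rθ} = 0, R_{θθ} = 0
Inverse metric: g^{rr} = 1, g^{θθ} = 1/r^2
R = g^{ij} R_{ij} = (1)(0) + (1/r^2)(0) = 0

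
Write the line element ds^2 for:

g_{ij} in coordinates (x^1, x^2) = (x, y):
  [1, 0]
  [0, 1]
ds^2 = g_{ij} dx^i dx^j; only the non-zero components contribute.
ds^2 = dx^2 + dy^2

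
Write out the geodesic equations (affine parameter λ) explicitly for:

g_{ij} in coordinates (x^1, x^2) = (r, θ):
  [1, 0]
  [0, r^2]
Geodesic equation: d^2x^k/dλ^2 + Γ^k_{ij} (dx^i/dλ)(dx^j/dλ) = 0.
Non-zero Christoffel symbols:
Γ^r_{θ θ} = -r
Γ^θ_{r θ} = 1/r
Substituting (the symmetric pair Γ^k_{ij}, Γ^k_{ji} combines into a factor 2):
d^2r/dλ^2 - r (dθ/dλ)^2 = 0
d^2θ/dλ^2 + (2/r) (dr/dλ)(dθ/dλ) = 0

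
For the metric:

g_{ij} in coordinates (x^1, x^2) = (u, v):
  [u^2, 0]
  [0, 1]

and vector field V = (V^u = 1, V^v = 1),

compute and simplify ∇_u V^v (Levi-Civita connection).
Non-zero Christoffel symbols:
Γ^u_{u u} = 1/u
∇_u V^v = ∂_u V^v + Γ^v_{u j} V^j
  = (0) + (0)(1) + (0)(1)
  = 0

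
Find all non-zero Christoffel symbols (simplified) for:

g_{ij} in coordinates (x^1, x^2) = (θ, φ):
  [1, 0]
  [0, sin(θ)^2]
Using Γ^k_{ij} = (1/2) g^{km} (∂_i g_{mj} + ∂_j g_{mi} - ∂_m g_{ij}); the metric is diagonal, so only the m = k term contributes.
Non-zero symbols (using the symmetry Γ^k_{ij} = Γ^k_{ji}):
Γ^θ_{φ φ} = (1/2) g^{θθ} (∂_φ g_{θφ} + ∂_φ g_{θφ} - ∂_θ g_{φφ}) = (1/2)(1)((0) + (0) - (sin(2*θ))) = -sin(2*θ)/2
Γ^φ_{θ φ} = (1/2) g^{φφ} (∂_θ g_{φφ} + ∂_φ g_{φθ} - ∂_φ g_{θφ}) = (1/2)(1/sin(θ)^2)((sin(2*θ)) + (0) - (0)) = 1/tan(θ)
All other Christoffel symbols are zero.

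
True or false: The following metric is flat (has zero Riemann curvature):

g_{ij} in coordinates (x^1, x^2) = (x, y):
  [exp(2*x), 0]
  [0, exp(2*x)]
Non-zero Christoffel symbols:
Γ^x_{x x} = 1
Γ^x_{y y} = -1
Γ^y_{x y} = 1
Ricci tensor: R_{xx} = 0, R_{xy} = 0, R_{yy} = 0
All R_{ij} vanish; in 2 dimensions the Riemann tensor is fully determined by the Ricci tensor, so R^i_{jkl} = 0: the metric is flat (curvilinear coordinates on flat space).
True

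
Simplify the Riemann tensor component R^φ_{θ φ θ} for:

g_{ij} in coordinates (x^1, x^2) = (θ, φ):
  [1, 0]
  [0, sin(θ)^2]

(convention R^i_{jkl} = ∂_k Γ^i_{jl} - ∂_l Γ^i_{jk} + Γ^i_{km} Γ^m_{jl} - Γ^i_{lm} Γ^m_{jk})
Non-zero Christoffel symbols (Γ^k_{ij} = Γ^k_{ji}):
Γ^θ_{φ φ} = -sin(2*θ)/2
Γ^φ_{θ φ} = 1/tan(θ)
R^φ_{θ φ θ} = ∂_φ Γ^φ_{θ θ} - ∂_θ Γ^φ_{θ φ} + Γ^φ_{φ m} Γ^m_{θ θ} - Γ^φ_{θ m} Γ^m_{θ φ}
  = (0) - (-1/sin(θ)^2) + (0) - (1/tan(θ)^2) = 1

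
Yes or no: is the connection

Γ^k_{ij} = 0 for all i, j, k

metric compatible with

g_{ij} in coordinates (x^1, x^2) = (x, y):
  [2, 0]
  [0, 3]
Using ∇_k g_{ij} = ∂_k g_{ij} - Γ^m_{ki} g_{mj} - Γ^m_{kj} g_{im}:
e.g. ∇_x g_{xx} = (0) - (0) - (0) = 0
Every component ∇_k g_{ij} vanishes: the connection is metric compatible.
Yes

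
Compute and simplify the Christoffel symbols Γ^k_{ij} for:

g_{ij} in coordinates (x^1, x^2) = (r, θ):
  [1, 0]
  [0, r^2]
Using Γ^k_{ij} = (1/2) g^{km} (∂_i g_{mj} + ∂_j g_{mi} - ∂_m g_{ij}); the metric is diagonal, so only the m = k term contributes.
Non-zero symbols (using the symmetry Γ^k_{ij} = Γ^k_{ji}):
Γ^r_{θ θ} = (1/2) g^{rr} (∂_θ g_{rθ} + ∂_θ g_{rθ} - ∂_r g_{θθ}) = (1/2)(1)((0) + (0) - (2*r)) = -r
Γ^θ_{r θ} = (1/2) g^{θθ} (∂_r g_{θθ} + ∂_θ g_{θr} - ∂_θ g_{rθ}) = (1/2)(1/r^2)((2*r) + (0) - (0)) = 1/r
All other Christoffel symbols are zero.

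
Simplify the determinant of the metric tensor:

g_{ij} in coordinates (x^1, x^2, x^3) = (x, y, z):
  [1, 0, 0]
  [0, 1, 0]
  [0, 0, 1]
Diagonal metric: det(g) = g_{11}·g_{22}·g_{33}
= (1)·(1)·(1)
det(g) = 1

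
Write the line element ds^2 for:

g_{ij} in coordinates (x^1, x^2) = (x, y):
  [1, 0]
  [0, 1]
ds^2 = g_{ij} dx^i dx^j; only the non-zero components contribute.
ds^2 = dx^2 + dy^2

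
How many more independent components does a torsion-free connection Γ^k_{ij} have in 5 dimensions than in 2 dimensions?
Independent components in n dimensions: n × n(n+1)/2 = n^2(n+1)/2.
5D: 5 × 15 = 75
2D: 2 × 3 = 6
Difference = 75 - 6 = 69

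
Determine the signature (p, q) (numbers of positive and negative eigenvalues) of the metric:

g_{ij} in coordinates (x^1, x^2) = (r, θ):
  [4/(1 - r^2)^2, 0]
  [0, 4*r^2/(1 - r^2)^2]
The metric is diagonal, so its eigenvalues are the diagonal entries: 4/(1 - r^2)^2, 4*r^2/(1 - r^2)^2 (at a generic point, where coordinate-dependent entries are positive).
2 positive, 0 negative.
(2, 0) - Riemannian (positive definite)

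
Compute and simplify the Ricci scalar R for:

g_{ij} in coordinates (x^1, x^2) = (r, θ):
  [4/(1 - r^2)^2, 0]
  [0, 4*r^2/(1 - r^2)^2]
Non-zero Christoffel symbols (Γ^k_{ij} = Γ^k_{ji}):
Γ^r_{r r} = 2*r/(1 - r^2)
Γ^r_{θ θ} = (r^3 + r)/(r^2 - 1)
Γ^θ_{r θ} = (-r^2 - 1)/(r^3 - r)
Ricci tensor (R_{ij} = R^k_{ikj}): R_{rr} = -4/(r^2 - 1)^2, R_{rθ} = 0, R_{θθ} = -4*r^2/(r^2 - 1)^2
Inverse metric: g^{rr} = (1 - r^2)^2/4, g^{θθ} = (1 - r^2)^2/(4*r^2)
R = g^{ij} R_{ij} = ((1 - r^2)^2/4)(-4/(r^2 - 1)^2) + ((1 - r^2)^2/(4*r^2))(-4*r^2/(r^2 - 1)^2) = -2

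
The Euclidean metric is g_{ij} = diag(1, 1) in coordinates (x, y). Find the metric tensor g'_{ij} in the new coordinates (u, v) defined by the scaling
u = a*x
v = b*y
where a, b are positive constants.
Invert the transformation: x = u/a, y = v/b
g'_{ij} = (∂x^k/∂x'^i)(∂x^l/∂x'^j) g_{kl}; with g_{kl} = δ_{kl} this is Σ_k (∂x^k/∂x'^i)(∂x^k/∂x'^j).
Jacobian: ∂x/∂u = 1/a, ∂x/∂v = 0, ∂y/∂u = 0, ∂y/∂v = 1/b
g'_{uu} = (1/a)(1/a) + (0)(0) = 1/a^2
g'_{uv} = (1/a)(0) + (0)(1/b) = 0
g'_{vv} = (0)(0) + (1/b)(1/b) = 1/b^2
g'_{ij} = diag(1/a^2, 1/b^2)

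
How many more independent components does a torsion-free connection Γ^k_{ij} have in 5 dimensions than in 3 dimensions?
Independent components in n dimensions: n × n(n+1)/2 = n^2(n+1)/2.
5D: 5 × 15 = 75
3D: 3 × 6 = 18
Difference = 75 - 18 = 57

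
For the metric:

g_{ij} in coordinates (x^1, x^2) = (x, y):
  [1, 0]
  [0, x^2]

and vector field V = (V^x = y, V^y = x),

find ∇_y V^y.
Non-zero Christoffel symbols:
Γ^x_{y y} = -x
Γ^y_{x y} = 1/x
∇_y V^y = ∂_y V^y + Γ^y_{y j} V^j
  = (0) + (1/x)(y) + (0)(x)
  = y/x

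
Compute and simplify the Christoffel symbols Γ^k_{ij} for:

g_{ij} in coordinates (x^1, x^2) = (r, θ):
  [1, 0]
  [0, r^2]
Using Γ^k_{ij} = (1/2) g^{km} (∂_i g_{mj} + ∂_j g_{mi} - ∂_m g_{ij}); the metric is diagonal, so only the m = k term contributes.
Non-zero symbols (using the symmetry Γ^k_{ij} = Γ^k_{ji}):
Γ^r_{θ θ} = (1/2) g^{rr} (∂_θ g_{rθ} + ∂_θ g_{rθ} - ∂_r g_{θθ}) = (1/2)(1)((0) + (0) - (2*r)) = -r
Γ^θ_{r θ} = (1/2) g^{θθ} (∂_r g_{θθ} + ∂_θ g_{θr} - ∂_θ g_{rθ}) = (1/2)(1/r^2)((2*r) + (0) - (0)) = 1/r
All other Christoffel symbols are zero.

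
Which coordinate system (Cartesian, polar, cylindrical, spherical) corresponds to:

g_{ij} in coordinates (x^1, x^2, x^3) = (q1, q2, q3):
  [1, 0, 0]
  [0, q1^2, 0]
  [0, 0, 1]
The line element ds^2 = dq1^2 + q1^2 dq2^2 + dq3^2 is dr^2 + r^2 dθ^2 + dz^2 with q1 = r, q2 = θ, q3 = z.
cylindrical coordinates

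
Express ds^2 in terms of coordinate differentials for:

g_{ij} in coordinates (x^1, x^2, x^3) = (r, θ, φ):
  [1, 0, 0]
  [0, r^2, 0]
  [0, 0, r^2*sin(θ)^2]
ds^2 = g_{ij} dx^i dx^j; only the non-zero components contribute.
ds^2 = dr^2 + r^2 dθ^2 + r^2*sin(θ)^2 dφ^2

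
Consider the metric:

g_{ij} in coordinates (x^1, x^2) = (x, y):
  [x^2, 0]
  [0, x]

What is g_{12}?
With x^1 = x, x^2 = y, g_{12} = g_{xy} is the row-1, column-2 entry of the matrix.
g_{12} = 0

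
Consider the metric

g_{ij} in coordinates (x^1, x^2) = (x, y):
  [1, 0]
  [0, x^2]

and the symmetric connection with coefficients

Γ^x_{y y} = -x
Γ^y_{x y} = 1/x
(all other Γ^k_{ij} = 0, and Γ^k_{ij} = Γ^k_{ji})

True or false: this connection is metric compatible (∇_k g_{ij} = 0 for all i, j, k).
Using ∇_k g_{ij} = ∂_k g_{ij} - Γ^m_{ki} g_{mj} - Γ^m_{kj} g_{im}:
e.g. ∇_x g_{yy} = (2*x) - (x) - (x) = 0
Every component ∇_k g_{ij} vanishes: the connection is metric compatible.
True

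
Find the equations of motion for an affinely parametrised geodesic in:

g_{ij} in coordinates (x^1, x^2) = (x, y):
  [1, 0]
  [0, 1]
Geodesic equation: d^2x^k/dλ^2 + Γ^k_{ij} (dx^i/dλ)(dx^j/dλ) = 0.
All Christoffel symbols vanish, so the geodesics are straight lines:
d^2x/dλ^2 = 0
d^2y/dλ^2 = 0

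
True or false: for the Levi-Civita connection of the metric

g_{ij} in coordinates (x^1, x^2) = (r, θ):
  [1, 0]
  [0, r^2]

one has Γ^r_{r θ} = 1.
Γ^r_{r θ} = (1/2) g^{rr} (∂_r g_{rθ} + ∂_θ g_{rr} - ∂_r g_{rθ}) = (1/2)(1)((0) + (0) - (0)) = 0
This differs from the proposed value 1.
False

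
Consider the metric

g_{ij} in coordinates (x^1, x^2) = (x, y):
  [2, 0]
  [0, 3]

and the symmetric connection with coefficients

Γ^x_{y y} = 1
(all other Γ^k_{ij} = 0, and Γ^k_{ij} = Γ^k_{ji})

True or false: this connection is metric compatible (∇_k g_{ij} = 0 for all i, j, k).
Using ∇_k g_{ij} = ∂_k g_{ij} - Γ^m_{ki} g_{mj} - Γ^m_{kj} g_{im}:
∇_y g_{xy} = (0) - (0) - (2) = -2 ≠ 0
So the connection is not metric compatible (it is not the Levi-Civita connection).
False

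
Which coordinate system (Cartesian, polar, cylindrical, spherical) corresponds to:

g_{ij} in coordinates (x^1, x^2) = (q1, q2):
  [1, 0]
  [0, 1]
All components are constant and the metric is the identity, i.e. orthonormal rectilinear coordinates.
Cartesian (2D) coordinates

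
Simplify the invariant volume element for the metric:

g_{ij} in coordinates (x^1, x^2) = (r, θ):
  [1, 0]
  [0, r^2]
det(g) = r^2
√|det(g)| = r
Volume element: dV = r dr dθ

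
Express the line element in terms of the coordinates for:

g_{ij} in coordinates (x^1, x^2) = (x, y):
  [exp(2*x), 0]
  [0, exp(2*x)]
ds^2 = g_{ij} dx^i dx^j; only the non-zero components contribute.
ds^2 = exp(2*x) dx^2 + exp(2*x) dy^2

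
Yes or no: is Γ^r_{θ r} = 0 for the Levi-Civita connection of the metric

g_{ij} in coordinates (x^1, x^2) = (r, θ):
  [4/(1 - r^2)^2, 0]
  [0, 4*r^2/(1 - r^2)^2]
Γ^r_{θ r} = (1/2) g^{rr} (∂_θ g_{rr} + ∂_r g_{rθ} - ∂_r g_{θr}) = (1/2)((1 - r^2)^2/4)((0) + (0) - (0)) = 0
This equals the proposed value 0.
Yes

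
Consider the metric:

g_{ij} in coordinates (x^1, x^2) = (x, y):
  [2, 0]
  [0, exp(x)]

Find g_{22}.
With x^1 = x, x^2 = y, g_{22} = g_{yy} is the row-2, column-2 entry of the matrix.
g_{22} = exp(x)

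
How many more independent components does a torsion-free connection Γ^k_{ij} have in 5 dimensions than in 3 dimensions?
Independent components in n dimensions: n × n(n+1)/2 = n^2(n+1)/2.
5D: 5 × 15 = 75
3D: 3 × 6 = 18
Difference = 75 - 18 = 57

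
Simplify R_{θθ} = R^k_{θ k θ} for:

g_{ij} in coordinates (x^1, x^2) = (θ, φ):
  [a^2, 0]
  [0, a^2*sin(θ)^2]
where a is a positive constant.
Non-zero Christoffel symbols (Γ^k_{ij} = Γ^k_{ji}):
Γ^θ_{φ φ} = -sin(2*θ)/2
Γ^φ_{θ φ} = 1/tan(θ)
R^θ_{θ θ θ} = 0 (a repeated index in an antisymmetric pair)
R^φ_{θ φ θ} = ∂_φ Γ^φ_{θ θ} - ∂_θ Γ^φ_{θ φ} + Γ^φ_{φ m} Γ^m_{θ θ} - Γ^φ_{θ m} Γ^m_{θ φ}
  = (0) - (-1/sin(θ)^2) + (0) - (1/tan(θ)^2) = 1
R_{θθ} = R^θ_{θ θ θ} + R^φ_{θ φ θ} = (0) + (1) = 1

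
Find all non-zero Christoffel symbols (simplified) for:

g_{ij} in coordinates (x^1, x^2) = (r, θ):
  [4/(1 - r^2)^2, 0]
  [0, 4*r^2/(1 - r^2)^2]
Using Γ^k_{ij} = (1/2) g^{km} (∂_i g_{mj} + ∂_j g_{mi} - ∂_m g_{ij}); the metric is diagonal, so only the m = k term contributes.
Non-zero symbols (using the symmetry Γ^k_{ij} = Γ^k_{ji}):
Γ^r_{r r} = (1/2) g^{rr} (∂_r g_{rr} + ∂_r g_{rr} - ∂_r g_{rr}) = (1/2)((1 - r^2)^2/4)((16*r/(1 - r^2)^3) + (16*r/(1 - r^2)^3) - (16*r/(1 - r^2)^3)) = 2*r/(1 - r^2)
Γ^r_{θ θ} = (1/2) g^{rr} (∂_θ g_{rθ} + ∂_θ g_{rθ} - ∂_r g_{θθ}) = (1/2)((1 - r^2)^2/4)((0) + (0) - (-8*(r^3 + r)/(r^2 - 1)^3)) = (r^3 + r)/(r^2 - 1)
Γ^θ_{r θ} = (1/2) g^{θθ} (∂_r g_{θθ} + ∂_θ g_{θr} - ∂_θ g_{rθ}) = (1/2)((1 - r^2)^2/(4*r^2))((-8*(r^3 + r)/(r^2 - 1)^3) + (0) - (0)) = (-r^2 - 1)/(r^3 - r)
All other Christoffel symbols are zero.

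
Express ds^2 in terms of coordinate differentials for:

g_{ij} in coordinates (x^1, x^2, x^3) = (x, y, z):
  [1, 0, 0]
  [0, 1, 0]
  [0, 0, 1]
ds^2 = g_{ij} dx^i dx^j; only the non-zero components contribute.
ds^2 = dx^2 + dy^2 + dz^2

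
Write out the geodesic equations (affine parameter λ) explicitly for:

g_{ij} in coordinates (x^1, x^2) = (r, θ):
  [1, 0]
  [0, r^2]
Geodesic equation: d^2x^k/dλ^2 + Γ^k_{ij} (dx^i/dλ)(dx^j/dλ) = 0.
Non-zero Christoffel symbols:
Γ^r_{θ θ} = -r
Γ^θ_{r θ} = 1/r
Substituting (the symmetric pair Γ^k_{ij}, Γ^k_{ji} combines into a factor 2):
d^2r/dλ^2 - r (dθ/dλ)^2 = 0
d^2θ/dλ^2 + (2/r) (dr/dλ)(dθ/dλ) = 0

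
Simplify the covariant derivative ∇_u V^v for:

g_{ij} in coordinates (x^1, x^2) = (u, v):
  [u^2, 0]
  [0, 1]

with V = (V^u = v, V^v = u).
Non-zero Christoffel symbols:
Γ^u_{u u} = 1/u
∇_u V^v = ∂_u V^v + Γ^v_{u j} V^j
  = (1) + (0)(v) + (0)(u)
  = 1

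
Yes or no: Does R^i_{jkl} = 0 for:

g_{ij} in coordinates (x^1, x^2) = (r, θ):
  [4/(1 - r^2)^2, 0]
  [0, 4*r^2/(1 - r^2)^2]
Non-zero Christoffel symbols:
Γ^r_{r r} = 2*r/(1 - r^2)
Γ^r_{θ θ} = (r^3 + r)/(r^2 - 1)
Γ^θ_{r θ} = (-r^2 - 1)/(r^3 - r)
Ricci tensor: R_{rr} = -4/(r^2 - 1)^2, R_{rθ} = 0, R_{θθ} = -4*r^2/(r^2 - 1)^2
The Ricci tensor is non-zero, so the Riemann tensor is non-zero: not flat.
No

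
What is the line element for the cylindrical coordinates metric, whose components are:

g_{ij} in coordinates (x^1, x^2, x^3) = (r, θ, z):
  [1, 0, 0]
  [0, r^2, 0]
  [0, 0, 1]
ds^2 = g_{ij} dx^i dx^j; only the non-zero components contribute.
ds^2 = dr^2 + r^2 dθ^2 + dz^2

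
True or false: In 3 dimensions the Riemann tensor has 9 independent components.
n^2(n^2-1)/12 = 9·8/12 = 6 independent components for n = 3.
False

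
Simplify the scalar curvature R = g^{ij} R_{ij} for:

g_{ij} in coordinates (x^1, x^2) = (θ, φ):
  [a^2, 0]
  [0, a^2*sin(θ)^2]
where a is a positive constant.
Non-zero Christoffel symbols (Γ^k_{ij} = Γ^k_{ji}):
Γ^θ_{φ φ} = -sin(2*θ)/2
Γ^φ_{θ φ} = 1/tan(θ)
Ricci tensor (R_{ij} = R^k_{ikj}): R_{θθ} = 1, R_{θφ} = 0, R_{φφ} = sin(θ)^2
Inverse metric: g^{θθ} = 1/a^2, g^{φφ} = 1/(a^2*sin(θ)^2)
R = g^{ij} R_{ij} = (1/a^2)(1) + (1/(a^2*sin(θ)^2))(sin(θ)^2) = 2/a^2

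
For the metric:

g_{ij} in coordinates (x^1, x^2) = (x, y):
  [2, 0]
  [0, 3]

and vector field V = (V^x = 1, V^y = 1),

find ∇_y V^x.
All Christoffel symbols are zero.
∇_y V^x = ∂_y V^x + Γ^x_{y j} V^j
  = (0) + (0)(1) + (0)(1)
  = 0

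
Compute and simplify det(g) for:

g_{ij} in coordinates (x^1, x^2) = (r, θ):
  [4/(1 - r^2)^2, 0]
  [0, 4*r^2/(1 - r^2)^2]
For a 2×2 metric: det(g) = g_{11}·g_{22} - g_{12}·g_{21}
= (4/(1 - r^2)^2)·(4*r^2/(1 - r^2)^2) - (0)·(0)
= 16*r^2/(1 - r^2)^4 - 0
det(g) = 16*r^2/(1 - r^2)^4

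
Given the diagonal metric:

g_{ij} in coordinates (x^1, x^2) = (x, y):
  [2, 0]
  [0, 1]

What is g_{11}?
With x^1 = x, x^2 = y, g_{11} = g_{xx} is the row-1, column-1 entry of the matrix.
g_{11} = 2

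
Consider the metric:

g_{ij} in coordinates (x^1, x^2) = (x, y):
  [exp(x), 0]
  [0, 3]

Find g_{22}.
With x^1 = x, x^2 = y, g_{22} = g_{yy} is the row-2, column-2 entry of the matrix.
g_{22} = 3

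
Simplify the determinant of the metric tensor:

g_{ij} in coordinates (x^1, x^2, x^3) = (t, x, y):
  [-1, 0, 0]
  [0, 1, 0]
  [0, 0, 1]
Diagonal metric: det(g) = g_{11}·g_{22}·g_{33}
= (-1)·(1)·(1)
det(g) = -1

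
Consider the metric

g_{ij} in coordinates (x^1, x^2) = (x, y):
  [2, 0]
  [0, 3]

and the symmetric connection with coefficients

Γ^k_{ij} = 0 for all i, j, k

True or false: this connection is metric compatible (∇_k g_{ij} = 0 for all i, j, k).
Using ∇_k g_{ij} = ∂_k g_{ij} - Γ^m_{ki} g_{mj} - Γ^m_{kj} g_{im}:
e.g. ∇_x g_{yy} = (0) - (0) - (0) = 0
Every component ∇_k g_{ij} vanishes: the connection is metric compatible.
True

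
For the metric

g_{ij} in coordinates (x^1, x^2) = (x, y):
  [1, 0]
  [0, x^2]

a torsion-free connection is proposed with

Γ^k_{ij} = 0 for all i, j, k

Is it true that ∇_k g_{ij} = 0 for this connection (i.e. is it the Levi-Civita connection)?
Using ∇_k g_{ij} = ∂_k g_{ij} - Γ^m_{ki} g_{mj} - Γ^m_{kj} g_{im}:
∇_x g_{yy} = (2*x) - (0) - (0) = 2*x ≠ 0
So the connection is not metric compatible (it is not the Levi-Civita connection).
No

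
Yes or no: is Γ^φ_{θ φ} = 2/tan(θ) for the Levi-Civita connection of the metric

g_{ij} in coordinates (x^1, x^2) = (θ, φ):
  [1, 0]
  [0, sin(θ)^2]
Γ^φ_{θ φ} = (1/2) g^{φφ} (∂_θ g_{φφ} + ∂_φ g_{φθ} - ∂_φ g_{θφ}) = (1/2)(1/sin(θ)^2)((sin(2*θ)) + (0) - (0)) = 1/tan(θ)
This differs from the proposed value 2/tan(θ).
No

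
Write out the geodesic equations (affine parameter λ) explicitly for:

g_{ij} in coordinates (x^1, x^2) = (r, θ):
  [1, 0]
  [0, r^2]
Geodesic equation: d^2x^k/dλ^2 + Γ^k_{ij} (dx^i/dλ)(dx^j/dλ) = 0.
Non-zero Christoffel symbols:
Γ^r_{θ θ} = -r
Γ^θ_{r θ} = 1/r
Substituting (the symmetric pair Γ^k_{ij}, Γ^k_{ji} combines into a factor 2):
d^2r/dλ^2 - r (dθ/dλ)^2 = 0
d^2θ/dλ^2 + (2/r) (dr/dλ)(dθ/dλ) = 0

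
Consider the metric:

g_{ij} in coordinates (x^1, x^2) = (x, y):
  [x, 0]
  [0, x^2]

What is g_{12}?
With x^1 = x, x^2 = y, g_{12} = g_{xy} is the row-1, column-2 entry of the matrix.
g_{12} = 0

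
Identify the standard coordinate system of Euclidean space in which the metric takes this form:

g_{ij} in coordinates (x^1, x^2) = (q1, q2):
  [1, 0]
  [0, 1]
All components are constant and the metric is the identity, i.e. orthonormal rectilinear coordinates.
Cartesian (2D) coordinates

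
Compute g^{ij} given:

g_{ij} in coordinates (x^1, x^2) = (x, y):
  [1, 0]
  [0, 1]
The metric is diagonal, so g^{ij} is diagonal with entries 1/g_{ii}: diag(1, 1).
g^{ij}:
  [1, 0]
  [0, 1]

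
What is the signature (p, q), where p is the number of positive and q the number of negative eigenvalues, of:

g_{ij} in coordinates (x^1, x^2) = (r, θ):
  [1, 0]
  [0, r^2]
The metric is diagonal, so its eigenvalues are the diagonal entries: 1, r^2 (at a generic point, where coordinate-dependent entries are positive).
2 positive, 0 negative.
(2, 0) - Riemannian (positive definite)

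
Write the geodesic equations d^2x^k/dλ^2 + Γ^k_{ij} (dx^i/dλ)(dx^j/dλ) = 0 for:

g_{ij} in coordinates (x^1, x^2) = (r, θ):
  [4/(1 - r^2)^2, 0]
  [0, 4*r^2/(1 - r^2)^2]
Geodesic equation: d^2x^k/dλ^2 + Γ^k_{ij} (dx^i/dλ)(dx^j/dλ) = 0.
Non-zero Christoffel symbols:
Γ^r_{r r} = 2*r/(1 - r^2)
Γ^r_{θ θ} = (r^3 + r)/(r^2 - 1)
Γ^θ_{r θ} = (-r^2 - 1)/(r^3 - r)
Substituting (the symmetric pair Γ^k_{ij}, Γ^k_{ji} combines into a factor 2):
d^2r/dλ^2 + (2*r/(1 - r^2)) (dr/dλ)^2 + ((r^3 + r)/(r^2 - 1)) (dθ/dλ)^2 = 0
d^2θ/dλ^2 + ((-2*r^2 - 2)/(r^3 - r)) (dr/dλ)(dθ/dλ) = 0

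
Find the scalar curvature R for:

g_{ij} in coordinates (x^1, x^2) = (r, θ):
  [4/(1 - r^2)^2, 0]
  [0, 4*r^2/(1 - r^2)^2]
Non-zero Christoffel symbols (Γ^k_{ij} = Γ^k_{ji}):
Γ^r_{r r} = 2*r/(1 - r^2)
Γ^r_{θ θ} = (r^3 + r)/(r^2 - 1)
Γ^θ_{r θ} = (-r^2 - 1)/(r^3 - r)
Ricci tensor (R_{ij} = R^k_{ikj}): R_{rr} = -4/(r^2 - 1)^2, R_{rθ} = 0, R_{θθ} = -4*r^2/(r^2 - 1)^2
Inverse metric: g^{rr} = (1 - r^2)^2/4, g^{θθ} = (1 - r^2)^2/(4*r^2)
R = g^{ij} R_{ij} = ((1 - r^2)^2/4)(-4/(r^2 - 1)^2) + ((1 - r^2)^2/(4*r^2))(-4*r^2/(r^2 - 1)^2) = -2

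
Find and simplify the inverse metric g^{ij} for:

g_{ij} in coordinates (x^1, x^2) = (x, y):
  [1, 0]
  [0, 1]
The metric is diagonal, so g^{ij} is diagonal with entries 1/g_{ii}: diag(1, 1).
g^{ij}:
  [1, 0]
  [0, 1]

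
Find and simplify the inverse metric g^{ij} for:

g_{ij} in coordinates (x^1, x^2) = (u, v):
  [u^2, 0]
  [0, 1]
The metric is diagonal, so g^{ij} is diagonal with entries 1/g_{ii}: diag(1/(u^2), 1).
g^{ij}:
  [1/u^2, 0]
  [0, 1]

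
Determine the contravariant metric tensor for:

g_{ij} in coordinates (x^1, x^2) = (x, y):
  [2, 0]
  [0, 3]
The metric is diagonal, so g^{ij} is diagonal with entries 1/g_{ii}: diag(1/2, 1/3).
g^{ij}:
  [1/2, 0]
  [0, 1/3]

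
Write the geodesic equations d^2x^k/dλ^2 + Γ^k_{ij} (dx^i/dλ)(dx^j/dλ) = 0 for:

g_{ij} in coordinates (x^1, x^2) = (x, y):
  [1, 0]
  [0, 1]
Geodesic equation: d^2x^k/dλ^2 + Γ^k_{ij} (dx^i/dλ)(dx^j/dλ) = 0.
All Christoffel symbols vanish, so the geodesics are straight lines:
d^2x/dλ^2 = 0
d^2y/dλ^2 = 0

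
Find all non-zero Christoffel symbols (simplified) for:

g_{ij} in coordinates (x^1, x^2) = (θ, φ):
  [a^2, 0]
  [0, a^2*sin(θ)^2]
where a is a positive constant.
Using Γ^k_{ij} = (1/2) g^{km} (∂_i g_{mj} + ∂_j g_{mi} - ∂_m g_{ij}); the metric is diagonal, so only the m = k term contributes.
Non-zero symbols (using the symmetry Γ^k_{ij} = Γ^k_{ji}):
Γ^θ_{φ φ} = (1/2) g^{θθ} (∂_φ g_{θφ} + ∂_φ g_{θφ} - ∂_θ g_{φφ}) = (1/2)(1/a^2)((0) + (0) - (a^2*sin(2*θ))) = -sin(2*θ)/2
Γ^φ_{θ φ} = (1/2) g^{φφ} (∂_θ g_{φφ} + ∂_φ g_{φθ} - ∂_φ g_{θφ}) = (1/2)(1/(a^2*sin(θ)^2))((a^2*sin(2*θ)) + (0) - (0)) = 1/tan(θ)
All other Christoffel symbols are zero.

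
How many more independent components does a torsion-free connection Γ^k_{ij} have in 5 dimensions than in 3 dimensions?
Independent components in n dimensions: n × n(n+1)/2 = n^2(n+1)/2.
5D: 5 × 15 = 75
3D: 3 × 6 = 18
Difference = 75 - 18 = 57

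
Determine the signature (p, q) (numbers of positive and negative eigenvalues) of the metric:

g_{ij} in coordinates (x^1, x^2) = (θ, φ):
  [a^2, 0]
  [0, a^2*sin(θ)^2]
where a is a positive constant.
The metric is diagonal, so its eigenvalues are the diagonal entries: a^2, a^2*sin(θ)^2 (at a generic point, where coordinate-dependent entries are positive).
2 positive, 0 negative.
(2, 0) - Riemannian (positive definite)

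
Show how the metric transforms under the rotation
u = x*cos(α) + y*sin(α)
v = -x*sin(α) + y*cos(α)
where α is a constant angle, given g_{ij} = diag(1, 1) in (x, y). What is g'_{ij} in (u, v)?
Invert the transformation: x = u*cos(α) - v*sin(α), y = u*sin(α) + v*cos(α)
g'_{ij} = (∂x^k/∂x'^i)(∂x^l/∂x'^j) g_{kl}; with g_{kl} = δ_{kl} this is Σ_k (∂x^k/∂x'^i)(∂x^k/∂x'^j).
Jacobian: ∂x/∂u = cos(α), ∂x/∂v = -sin(α), ∂y/∂u = sin(α), ∂y/∂v = cos(α)
g'_{uu} = (cos(α))(cos(α)) + (sin(α))(sin(α)) = 1
g'_{uv} = (cos(α))(-sin(α)) + (sin(α))(cos(α)) = 0
g'_{vv} = (-sin(α))(-sin(α)) + (cos(α))(cos(α)) = 1
g'_{ij} = diag(1, 1)
The Euclidean metric is invariant under rotations.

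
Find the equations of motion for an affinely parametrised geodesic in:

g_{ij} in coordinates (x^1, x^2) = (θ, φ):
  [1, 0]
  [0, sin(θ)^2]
Geodesic equation: d^2x^k/dλ^2 + Γ^k_{ij} (dx^i/dλ)(dx^j/dλ) = 0.
Non-zero Christoffel symbols:
Γ^θ_{φ φ} = -sin(2*θ)/2
Γ^φ_{θ φ} = 1/tan(θ)
Substituting (the symmetric pair Γ^k_{ij}, Γ^k_{ji} combines into a factor 2):
d^2θ/dλ^2 - (sin(2*θ)/2) (dφ/dλ)^2 = 0
d^2φ/dλ^2 + (2/tan(θ)) (dθ/dλ)(dφ/dλ) = 0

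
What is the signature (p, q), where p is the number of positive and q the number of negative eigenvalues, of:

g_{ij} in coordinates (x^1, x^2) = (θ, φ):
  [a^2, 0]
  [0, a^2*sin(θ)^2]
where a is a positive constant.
The metric is diagonal, so its eigenvalues are the diagonal entries: a^2, a^2*sin(θ)^2 (at a generic point, where coordinate-dependent entries are positive).
2 positive, 0 negative.
(2, 0) - Riemannian (positive definite)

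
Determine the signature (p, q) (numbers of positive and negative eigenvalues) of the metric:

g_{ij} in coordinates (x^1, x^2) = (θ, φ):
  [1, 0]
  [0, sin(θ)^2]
The metric is diagonal, so its eigenvalues are the diagonal entries: 1, sin(θ)^2 (at a generic point, where coordinate-dependent entries are positive).
2 positive, 0 negative.
(2, 0) - Riemannian (positive definite)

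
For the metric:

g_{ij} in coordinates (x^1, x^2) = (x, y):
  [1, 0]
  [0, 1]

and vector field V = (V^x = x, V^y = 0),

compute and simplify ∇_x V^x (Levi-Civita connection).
All Christoffel symbols are zero.
∇_x V^x = ∂_x V^x + Γ^x_{x j} V^j
  = (1) + (0)(x) + (0)(0)
  = 1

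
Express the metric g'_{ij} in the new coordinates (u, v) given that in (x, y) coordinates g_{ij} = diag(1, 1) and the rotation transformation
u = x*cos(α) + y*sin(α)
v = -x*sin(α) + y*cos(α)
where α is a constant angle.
Invert the transformation: x = u*cos(α) - v*sin(α), y = u*sin(α) + v*cos(α)
g'_{ij} = (∂x^k/∂x'^i)(∂x^l/∂x'^j) g_{kl}; with g_{kl} = δ_{kl} this is Σ_k (∂x^k/∂x'^i)(∂x^k/∂x'^j).
Jacobian: ∂x/∂u = cos(α), ∂x/∂v = -sin(α), ∂y/∂u = sin(α), ∂y/∂v = cos(α)
g'_{uu} = (cos(α))(cos(α)) + (sin(α))(sin(α)) = 1
g'_{uv} = (cos(α))(-sin(α)) + (sin(α))(cos(α)) = 0
g'_{vv} = (-sin(α))(-sin(α)) + (cos(α))(cos(α)) = 1
g'_{ij} = diag(1, 1)
The Euclidean metric is invariant under rotations.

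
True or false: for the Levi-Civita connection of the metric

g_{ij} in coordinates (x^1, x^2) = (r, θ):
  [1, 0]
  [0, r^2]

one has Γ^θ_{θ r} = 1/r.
Γ^θ_{θ r} = (1/2) g^{θθ} (∂_θ g_{θr} + ∂_r g_{θθ} - ∂_θ g_{θr}) = (1/2)(1/r^2)((0) + (2*r) - (0)) = 1/r
This equals the proposed value 1/r.
True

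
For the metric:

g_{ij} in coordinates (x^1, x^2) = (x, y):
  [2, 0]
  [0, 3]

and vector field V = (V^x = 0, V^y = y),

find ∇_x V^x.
All Christoffel symbols are zero.
∇_x V^x = ∂_x V^x + Γ^x_{x j} V^j
  = (0) + (0)(0) + (0)(y)
  = 0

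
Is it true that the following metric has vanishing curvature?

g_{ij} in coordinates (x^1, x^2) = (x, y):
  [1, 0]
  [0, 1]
All metric components are constant, so every Christoffel symbol vanishes and R^i_{jkl} = 0.
Yes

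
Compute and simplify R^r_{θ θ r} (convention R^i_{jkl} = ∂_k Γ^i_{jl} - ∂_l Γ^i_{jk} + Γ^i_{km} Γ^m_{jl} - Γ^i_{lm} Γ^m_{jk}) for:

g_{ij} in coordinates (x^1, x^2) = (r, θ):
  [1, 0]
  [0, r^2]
Non-zero Christoffel symbols (Γ^k_{ij} = Γ^k_{ji}):
Γ^r_{θ θ} = -r
Γ^θ_{r θ} = 1/r
R^r_{θ θ r} = ∂_θ Γ^r_{θ r} - ∂_r Γ^r_{θ θ} + Γ^r_{θ m} Γ^m_{θ r} - Γ^r_{r m} Γ^m_{θ θ}
  = (0) - (-1) + (-1) - (0) = 0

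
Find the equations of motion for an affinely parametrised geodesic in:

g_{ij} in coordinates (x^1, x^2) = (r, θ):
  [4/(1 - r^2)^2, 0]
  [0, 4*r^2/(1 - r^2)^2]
Geodesic equation: d^2x^k/dλ^2 + Γ^k_{ij} (dx^i/dλ)(dx^j/dλ) = 0.
Non-zero Christoffel symbols:
Γ^r_{r r} = 2*r/(1 - r^2)
Γ^r_{θ θ} = (r^3 + r)/(r^2 - 1)
Γ^θ_{r θ} = (-r^2 - 1)/(r^3 - r)
Substituting (the symmetric pair Γ^k_{ij}, Γ^k_{ji} combines into a factor 2):
d^2r/dλ^2 + (2*r/(1 - r^2)) (dr/dλ)^2 + ((r^3 + r)/(r^2 - 1)) (dθ/dλ)^2 = 0
d^2θ/dλ^2 + ((-2*r^2 - 2)/(r^3 - r)) (dr/dλ)(dθ/dλ) = 0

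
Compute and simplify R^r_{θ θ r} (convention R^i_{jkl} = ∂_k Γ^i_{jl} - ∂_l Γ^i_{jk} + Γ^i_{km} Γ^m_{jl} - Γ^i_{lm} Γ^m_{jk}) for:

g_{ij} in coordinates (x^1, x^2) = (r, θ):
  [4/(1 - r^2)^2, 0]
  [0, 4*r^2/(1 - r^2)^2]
Non-zero Christoffel symbols (Γ^k_{ij} = Γ^k_{ji}):
Γ^r_{r r} = 2*r/(1 - r^2)
Γ^r_{θ θ} = (r^3 + r)/(r^2 - 1)
Γ^θ_{r θ} = (-r^2 - 1)/(r^3 - r)
R^r_{θ θ r} = ∂_θ Γ^r_{θ r} - ∂_r Γ^r_{θ θ} + Γ^r_{θ m} Γ^m_{θ r} - Γ^r_{r m} Γ^m_{θ θ}
  = (0) - ((r^4 - 4*r^2 - 1)/(r^2 - 1)^2) + (-(r^2 + 1)^2/(r^2 - 1)^2) - (-2*r^2*(r^2 + 1)/(r^2 - 1)^2) = 4*r^2/(r^2 - 1)^2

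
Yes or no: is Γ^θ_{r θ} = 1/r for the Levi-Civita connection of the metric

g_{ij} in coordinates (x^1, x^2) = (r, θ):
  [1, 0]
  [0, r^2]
Γ^θ_{r θ} = (1/2) g^{θθ} (∂_r g_{θθ} + ∂_θ g_{θr} - ∂_θ g_{rθ}) = (1/2)(1/r^2)((2*r) + (0) - (0)) = 1/r
This equals the proposed value 1/r.
Yes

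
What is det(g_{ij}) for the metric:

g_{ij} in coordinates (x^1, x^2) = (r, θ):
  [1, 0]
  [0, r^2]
For a 2×2 metric: det(g) = g_{11}·g_{22} - g_{12}·g_{21}
= (1)·(r^2) - (0)·(0)
= r^2 - 0
det(g) = r^2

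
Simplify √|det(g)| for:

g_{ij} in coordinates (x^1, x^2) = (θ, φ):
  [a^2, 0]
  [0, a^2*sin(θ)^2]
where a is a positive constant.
det(g) = a^4*sin(θ)^2
√|det(g)| = a^2*sin(θ) (taking 0 < θ < π so that |sin(θ)| = sin(θ))
Volume element: dV = a^2*sin(θ) dθ dφ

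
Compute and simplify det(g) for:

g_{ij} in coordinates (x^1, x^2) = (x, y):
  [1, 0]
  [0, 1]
For a 2×2 metric: det(g) = g_{11}·g_{22} - g_{12}·g_{21}
= (1)·(1) - (0)·(0)
= 1 - 0
det(g) = 1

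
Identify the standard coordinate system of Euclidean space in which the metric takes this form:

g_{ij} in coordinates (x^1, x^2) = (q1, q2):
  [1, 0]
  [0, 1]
All components are constant and the metric is the identity, i.e. orthonormal rectilinear coordinates.
Cartesian (2D) coordinates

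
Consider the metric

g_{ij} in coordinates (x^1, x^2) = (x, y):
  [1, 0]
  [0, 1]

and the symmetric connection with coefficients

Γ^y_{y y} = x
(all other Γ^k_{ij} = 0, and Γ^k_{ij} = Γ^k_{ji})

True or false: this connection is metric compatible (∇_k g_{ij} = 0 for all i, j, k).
Using ∇_k g_{ij} = ∂_k g_{ij} - Γ^m_{ki} g_{mj} - Γ^m_{kj} g_{im}:
∇_y g_{yy} = (0) - (x) - (x) = -2*x ≠ 0
So the connection is not metric compatible (it is not the Levi-Civita connection).
False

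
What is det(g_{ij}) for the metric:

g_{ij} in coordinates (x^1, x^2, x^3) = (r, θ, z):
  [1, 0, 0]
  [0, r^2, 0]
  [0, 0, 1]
Diagonal metric: det(g) = g_{11}·g_{22}·g_{33}
= (1)·(r^2)·(1)
det(g) = r^2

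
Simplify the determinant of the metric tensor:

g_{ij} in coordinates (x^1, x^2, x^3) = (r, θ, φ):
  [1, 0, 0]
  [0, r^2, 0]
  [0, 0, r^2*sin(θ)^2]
Diagonal metric: det(g) = g_{11}·g_{22}·g_{33}
= (1)·(r^2)·(r^2*sin(θ)^2)
det(g) = r^4*sin(θ)^2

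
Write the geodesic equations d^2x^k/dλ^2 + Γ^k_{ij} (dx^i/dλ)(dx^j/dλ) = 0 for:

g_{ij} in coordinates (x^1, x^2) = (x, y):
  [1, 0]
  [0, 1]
Geodesic equation: d^2x^k/dλ^2 + Γ^k_{ij} (dx^i/dλ)(dx^j/dλ) = 0.
All Christoffel symbols vanish, so the geodesics are straight lines:
d^2x/dλ^2 = 0
d^2y/dλ^2 = 0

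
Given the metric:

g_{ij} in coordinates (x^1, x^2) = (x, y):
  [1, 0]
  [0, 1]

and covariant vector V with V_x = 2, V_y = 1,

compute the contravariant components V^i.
Inverse metric (diagonal): g^{xx} = 1, g^{yy} = 1
V^i = g^{ij} V_j:
V^x = (1)(2) + (0)(1) = 2
V^y = (0)(2) + (1)(1) = 1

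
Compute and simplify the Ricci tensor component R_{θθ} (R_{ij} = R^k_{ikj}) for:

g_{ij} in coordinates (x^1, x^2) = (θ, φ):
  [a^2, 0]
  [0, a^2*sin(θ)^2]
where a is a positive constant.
Non-zero Christoffel symbols (Γ^k_{ij} = Γ^k_{ji}):
Γ^θ_{φ φ} = -sin(2*θ)/2
Γ^φ_{θ φ} = 1/tan(θ)
R^θ_{θ θ θ} = 0 (a repeated index in an antisymmetric pair)
R^φ_{θ φ θ} = ∂_φ Γ^φ_{θ θ} - ∂_θ Γ^φ_{θ φ} + Γ^φ_{φ m} Γ^m_{θ θ} - Γ^φ_{θ m} Γ^m_{θ φ}
  = (0) - (-1/sin(θ)^2) + (0) - (1/tan(θ)^2) = 1
R_{θθ} = R^θ_{θ θ θ} + R^φ_{θ φ θ} = (0) + (1) = 1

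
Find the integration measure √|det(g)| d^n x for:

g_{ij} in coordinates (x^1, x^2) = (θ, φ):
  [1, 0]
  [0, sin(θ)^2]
det(g) = sin(θ)^2
√|det(g)| = sin(θ) (taking 0 < θ < π so that |sin(θ)| = sin(θ))
Volume element: dV = sin(θ) dθ dφ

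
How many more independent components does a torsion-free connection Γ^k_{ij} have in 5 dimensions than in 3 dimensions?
Independent components in n dimensions: n × n(n+1)/2 = n^2(n+1)/2.
5D: 5 × 15 = 75
3D: 3 × 6 = 18
Difference = 75 - 18 = 57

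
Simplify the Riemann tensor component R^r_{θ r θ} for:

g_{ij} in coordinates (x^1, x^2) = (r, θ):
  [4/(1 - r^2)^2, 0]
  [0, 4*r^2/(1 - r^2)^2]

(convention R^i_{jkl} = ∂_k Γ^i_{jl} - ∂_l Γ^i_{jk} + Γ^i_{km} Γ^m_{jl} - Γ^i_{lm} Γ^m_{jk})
Non-zero Christoffel symbols (Γ^k_{ij} = Γ^k_{ji}):
Γ^r_{r r} = 2*r/(1 - r^2)
Γ^r_{θ θ} = (r^3 + r)/(r^2 - 1)
Γ^θ_{r θ} = (-r^2 - 1)/(r^3 - r)
R^r_{θ r θ} = ∂_r Γ^r_{θ θ} - ∂_θ Γ^r_{θ r} + Γ^r_{r m} Γ^m_{θ θ} - Γ^r_{θ m} Γ^m_{θ r}
  = ((r^4 - 4*r^2 - 1)/(r^2 - 1)^2) - (0) + (-2*r^2*(r^2 + 1)/(r^2 - 1)^2) - (-(r^2 + 1)^2/(r^2 - 1)^2) = -4*r^2/(r^2 - 1)^2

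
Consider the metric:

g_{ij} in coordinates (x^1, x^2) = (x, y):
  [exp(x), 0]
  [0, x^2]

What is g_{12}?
With x^1 = x, x^2 = y, g_{12} = g_{xy} is the row-1, column-2 entry of the matrix.
g_{12} = 0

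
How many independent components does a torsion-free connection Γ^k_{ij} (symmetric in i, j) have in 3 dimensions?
Γ^k_{ij} has n choices for the upper index and n(n+1)/2 independent symmetric lower index pairs.
Total = 3 × 3×4/2 = 3 × 6 = 18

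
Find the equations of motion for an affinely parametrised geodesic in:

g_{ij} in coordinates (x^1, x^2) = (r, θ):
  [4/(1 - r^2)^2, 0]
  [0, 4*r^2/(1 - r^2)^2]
Geodesic equation: d^2x^k/dλ^2 + Γ^k_{ij} (dx^i/dλ)(dx^j/dλ) = 0.
Non-zero Christoffel symbols:
Γ^r_{r r} = 2*r/(1 - r^2)
Γ^r_{θ θ} = (r^3 + r)/(r^2 - 1)
Γ^θ_{r θ} = (-r^2 - 1)/(r^3 - r)
Substituting (the symmetric pair Γ^k_{ij}, Γ^k_{ji} combines into a factor 2):
d^2r/dλ^2 + (2*r/(1 - r^2)) (dr/dλ)^2 + ((r^3 + r)/(r^2 - 1)) (dθ/dλ)^2 = 0
d^2θ/dλ^2 + ((-2*r^2 - 2)/(r^3 - r)) (dr/dλ)(dθ/dλ) = 0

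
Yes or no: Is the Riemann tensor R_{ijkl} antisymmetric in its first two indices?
R_{ijkl} = -R_{jikl} (follows from metric compatibility).
Yes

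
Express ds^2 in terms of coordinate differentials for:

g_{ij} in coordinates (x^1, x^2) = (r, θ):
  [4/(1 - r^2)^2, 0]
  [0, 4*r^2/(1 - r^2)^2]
ds^2 = g_{ij} dx^i dx^j; only the non-zero components contribute.
ds^2 = (4/(1 - r^2)^2) dr^2 + (4*r^2/(1 - r^2)^2) dθ^2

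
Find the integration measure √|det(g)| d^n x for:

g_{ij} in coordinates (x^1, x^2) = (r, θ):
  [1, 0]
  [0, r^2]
det(g) = r^2
√|det(g)| = r
Volume element: dV = r dr dθ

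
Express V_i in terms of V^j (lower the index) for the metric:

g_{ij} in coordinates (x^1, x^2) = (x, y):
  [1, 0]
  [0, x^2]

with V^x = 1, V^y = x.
V_i = g_{ij} V^j:
V_x = (1)(1) + (0)(x) = 1
V_y = (0)(1) + (x^2)(x) = x^3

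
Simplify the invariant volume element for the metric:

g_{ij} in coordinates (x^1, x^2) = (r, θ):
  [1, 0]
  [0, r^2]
det(g) = r^2
√|det(g)| = r
Volume element: dV = r dr dθ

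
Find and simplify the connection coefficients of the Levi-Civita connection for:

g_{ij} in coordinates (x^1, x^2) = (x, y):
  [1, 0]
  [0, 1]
Using Γ^k_{ij} = (1/2) g^{km} (∂_i g_{mj} + ∂_j g_{mi} - ∂_m g_{ij}); the metric is diagonal, so only the m = k term contributes.
Every metric component is constant, so all ∂_m g_{ij} = 0 and every Christoffel symbol vanishes.
All Christoffel symbols are zero.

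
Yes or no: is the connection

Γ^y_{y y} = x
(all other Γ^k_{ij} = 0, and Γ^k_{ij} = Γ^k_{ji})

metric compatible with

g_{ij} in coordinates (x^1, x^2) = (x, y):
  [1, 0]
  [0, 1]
Using ∇_k g_{ij} = ∂_k g_{ij} - Γ^m_{ki} g_{mj} - Γ^m_{kj} g_{im}:
∇_y g_{yy} = (0) - (x) - (x) = -2*x ≠ 0
So the connection is not metric compatible (it is not the Levi-Civita connection).
No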